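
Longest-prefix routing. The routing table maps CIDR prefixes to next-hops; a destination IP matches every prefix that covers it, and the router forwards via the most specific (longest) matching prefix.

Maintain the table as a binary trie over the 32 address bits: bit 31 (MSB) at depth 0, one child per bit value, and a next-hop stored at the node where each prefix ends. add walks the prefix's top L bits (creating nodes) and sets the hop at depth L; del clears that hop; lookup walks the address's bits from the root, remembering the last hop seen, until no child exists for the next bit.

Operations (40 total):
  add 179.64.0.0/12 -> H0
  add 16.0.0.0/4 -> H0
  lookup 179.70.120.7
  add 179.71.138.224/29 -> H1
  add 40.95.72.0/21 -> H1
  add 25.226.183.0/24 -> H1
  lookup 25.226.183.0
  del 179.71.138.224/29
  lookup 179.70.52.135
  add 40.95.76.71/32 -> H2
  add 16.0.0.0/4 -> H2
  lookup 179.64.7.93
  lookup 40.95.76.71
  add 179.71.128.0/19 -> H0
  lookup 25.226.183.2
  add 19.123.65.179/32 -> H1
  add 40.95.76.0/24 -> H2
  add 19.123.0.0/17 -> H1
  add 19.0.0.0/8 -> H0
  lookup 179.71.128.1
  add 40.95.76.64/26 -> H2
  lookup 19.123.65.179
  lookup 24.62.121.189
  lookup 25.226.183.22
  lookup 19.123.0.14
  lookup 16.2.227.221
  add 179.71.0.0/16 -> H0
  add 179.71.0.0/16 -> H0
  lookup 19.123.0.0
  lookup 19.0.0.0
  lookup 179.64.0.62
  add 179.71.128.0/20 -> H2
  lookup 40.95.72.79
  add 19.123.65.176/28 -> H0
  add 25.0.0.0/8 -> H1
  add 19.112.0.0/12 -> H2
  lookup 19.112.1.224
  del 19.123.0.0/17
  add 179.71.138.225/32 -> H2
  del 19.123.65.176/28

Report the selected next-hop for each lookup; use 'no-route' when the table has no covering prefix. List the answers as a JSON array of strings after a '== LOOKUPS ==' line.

Trace:
  + 179.64.0.0/12 (H0) depth=12
  + 16.0.0.0/4 (H0) depth=4
  lookup 179.70.120.7: bits 101100110100 walk d0:-→d1:-→d2:-→d3:-→d4:-→d5:-→d6:-→d7:-→d8:-→d9:-→d10:-→d11:-→d12:H0 -> H0
  + 179.71.138.224/29 (H1) depth=29
  + 40.95.72.0/21 (H1) depth=21
  + 25.226.183.0/24 (H1) depth=24
  lookup 25.226.183.0: bits 000110011110001010110111 walk d0:-→d1:-→d2:-→d3:-→d4:H0→d5:-→d6:-→d7:-→d8:-→d9:-→d10:-→d11:-→d12:-→d13:-→d14:-→d15:-→d16:-→d17:-→d18:-→d19:-→d20:-→d21:-→d22:-→d23:-→d24:H1 -> H1
  - 179.71.138.224/29 clear@29
  lookup 179.70.52.135: bits 101100110100011 walk d0:-→d1:-→d2:-→d3:-→d4:-→d5:-→d6:-→d7:-→d8:-→d9:-→d10:-→d11:-→d12:H0→d13:-→d14:-→d15:- -> H0
  + 40.95.76.71/32 (H2) depth=32
  + 16.0.0.0/4 (H2) depth=4
  lookup 179.64.7.93: bits 1011001101000 walk d0:-→d1:-→d2:-→d3:-→d4:-→d5:-→d6:-→d7:-→d8:-→d9:-→d10:-→d11:-→d12:H0→d13:- -> H0
  lookup 40.95.76.71: bits 00101000010111110100110001000111 walk d0:-→d1:-→d2:-→d3:-→d4:-→d5:-→d6:-→d7:-→d8:-→d9:-→d10:-→d11:-→d12:-→d13:-→d14:-→d15:-→d16:-→d17:-→d18:-→d19:-→d20:-→d21:H1→d22:-→d23:-→d24:-→d25:-→d26:-→d27:-→d28:-→d29:-→d30:-→d31:-→d32:H2 -> H2
  + 179.71.128.0/19 (H0) depth=19
  lookup 25.226.183.2: bits 000110011110001010110111 walk d0:-→d1:-→d2:-→d3:-→d4:H2→d5:-→d6:-→d7:-→d8:-→d9:-→d10:-→d11:-→d12:-→d13:-→d14:-→d15:-→d16:-→d17:-→d18:-→d19:-→d20:-→d21:-→d22:-→d23:-→d24:H1 -> H1
  + 19.123.65.179/32 (H1) depth=32
  + 40.95.76.0/24 (H2) depth=24
  + 19.123.0.0/17 (H1) depth=17
  + 19.0.0.0/8 (H0) depth=8
  lookup 179.71.128.1: bits 10110011010001111000 walk d0:-→d1:-→d2:-→d3:-→d4:-→d5:-→d6:-→d7:-→d8:-→d9:-→d10:-→d11:-→d12:H0→d13:-→d14:-→d15:-→d16:-→d17:-→d18:-→d19:H0→d20:- -> H0
  + 40.95.76.64/26 (H2) depth=26
  lookup 19.123.65.179: bits 00010011011110110100000110110011 walk d0:-→d1:-→d2:-→d3:-→d4:H2→d5:-→d6:-→d7:-→d8:H0→d9:-→d10:-→d11:-→d12:-→d13:-→d14:-→d15:-→d16:-→d17:H1→d18:-→d19:-→d20:-→d21:-→d22:-→d23:-→d24:-→d25:-→d26:-→d27:-→d28:-→d29:-→d30:-→d31:-→d32:H1 -> H1
  lookup 24.62.121.189: bits 0001100 walk d0:-→d1:-→d2:-→d3:-→d4:H2→d5:-→d6:-→d7:- -> H2
  lookup 25.226.183.22: bits 000110011110001010110111 walk d0:-→d1:-→d2:-→d3:-→d4:H2→d5:-→d6:-→d7:-→d8:-→d9:-→d10:-→d11:-→d12:-→d13:-→d14:-→d15:-→d16:-→d17:-→d18:-→d19:-→d20:-→d21:-→d22:-→d23:-→d24:H1 -> H1
  lookup 19.123.0.14: bits 00010011011110110 walk d0:-→d1:-→d2:-→d3:-→d4:H2→d5:-→d6:-→d7:-→d8:H0→d9:-→d10:-→d11:-→d12:-→d13:-→d14:-→d15:-→d16:-→d17:H1 -> H1
  lookup 16.2.227.221: bits 000100 walk d0:-→d1:-→d2:-→d3:-→d4:H2→d5:-→d6:- -> H2
  + 179.71.0.0/16 (H0) depth=16
  + 179.71.0.0/16 (H0) depth=16
  lookup 19.123.0.0: bits 00010011011110110 walk d0:-→d1:-→d2:-→d3:-→d4:H2→d5:-→d6:-→d7:-→d8:H0→d9:-→d10:-→d11:-→d12:-→d13:-→d14:-→d15:-→d16:-→d17:H1 -> H1
  lookup 19.0.0.0: bits 000100110 walk d0:-→d1:-→d2:-→d3:-→d4:H2→d5:-→d6:-→d7:-→d8:H0→d9:- -> H0
  lookup 179.64.0.62: bits 1011001101000 walk d0:-→d1:-→d2:-→d3:-→d4:-→d5:-→d6:-→d7:-→d8:-→d9:-→d10:-→d11:-→d12:H0→d13:- -> H0
  + 179.71.128.0/20 (H2) depth=20
  lookup 40.95.72.79: bits 001010000101111101001 walk d0:-→d1:-→d2:-→d3:-→d4:-→d5:-→d6:-→d7:-→d8:-→d9:-→d10:-→d11:-→d12:-→d13:-→d14:-→d15:-→d16:-→d17:-→d18:-→d19:-→d20:-→d21:H1 -> H1
  + 19.123.65.176/28 (H0) depth=28
  + 25.0.0.0/8 (H1) depth=8
  + 19.112.0.0/12 (H2) depth=12
  lookup 19.112.1.224: bits 000100110111 walk d0:-→d1:-→d2:-→d3:-→d4:H2→d5:-→d6:-→d7:-→d8:H0→d9:-→d10:-→d11:-→d12:H2 -> H2
  - 19.123.0.0/17 clear@17
  + 179.71.138.225/32 (H2) depth=32
  - 19.123.65.176/28 clear@28

== LOOKUPS ==
["H0","H1","H0","H0","H2","H1","H0","H1","H2","H1","H1","H2","H1","H0","H0","H1","H2"]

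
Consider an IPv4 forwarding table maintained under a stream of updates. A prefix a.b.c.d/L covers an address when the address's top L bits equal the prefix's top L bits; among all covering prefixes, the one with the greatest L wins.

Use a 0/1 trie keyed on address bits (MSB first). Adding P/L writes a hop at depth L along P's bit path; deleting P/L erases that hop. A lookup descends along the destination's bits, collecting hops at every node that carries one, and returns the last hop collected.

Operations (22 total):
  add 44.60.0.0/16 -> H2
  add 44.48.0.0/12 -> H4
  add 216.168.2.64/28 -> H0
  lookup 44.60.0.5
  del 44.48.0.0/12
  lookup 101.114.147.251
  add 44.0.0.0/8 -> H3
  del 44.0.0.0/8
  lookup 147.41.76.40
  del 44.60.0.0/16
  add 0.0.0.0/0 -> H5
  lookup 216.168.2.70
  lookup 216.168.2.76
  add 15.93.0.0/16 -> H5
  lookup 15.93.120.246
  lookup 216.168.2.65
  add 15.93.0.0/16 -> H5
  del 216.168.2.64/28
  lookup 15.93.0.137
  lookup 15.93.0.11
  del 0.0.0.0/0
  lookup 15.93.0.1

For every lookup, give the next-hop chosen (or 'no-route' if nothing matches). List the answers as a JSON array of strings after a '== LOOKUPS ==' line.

Process each operation:
  + 44.60.0.0/16 (H2) depth=16
  + 44.48.0.0/12 (H4) depth=12
  + 216.168.2.64/28 (H0) depth=28
  Q 44.60.0.5: descend 0010110000111100 ; hops seen [H4,H2] ; pick H2
  - 44.48.0.0/12 clear@12
  Q 101.114.147.251: descend 0 ; hops seen [∅] ; pick no-route
  + 44.0.0.0/8 (H3) depth=8
  - 44.0.0.0/8 clear@8
  Q 147.41.76.40: descend 1 ; hops seen [∅] ; pick no-route
  - 44.60.0.0/16 clear@16
  + 0.0.0.0/0 (H5) depth=0
  Q 216.168.2.70: descend 1101100010101000000000100100 ; hops seen [H5,H0] ; pick H0
  Q 216.168.2.76: descend 1101100010101000000000100100 ; hops seen [H5,H0] ; pick H0
  + 15.93.0.0/16 (H5) depth=16
  Q 15.93.120.246: descend 0000111101011101 ; hops seen [H5,H5] ; pick H5
  Q 216.168.2.65: descend 1101100010101000000000100100 ; hops seen [H5,H0] ; pick H0
  + 15.93.0.0/16 (H5) depth=16
  - 216.168.2.64/28 clear@28
  Q 15.93.0.137: descend 0000111101011101 ; hops seen [H5,H5] ; pick H5
  Q 15.93.0.11: descend 0000111101011101 ; hops seen [H5,H5] ; pick H5
  - 0.0.0.0/0 clear@0
  Q 15.93.0.1: descend 0000111101011101 ; hops seen [H5] ; pick H5

== LOOKUPS ==
["H2","no-route","no-route","H0","H0","H5","H0","H5","H5","H5"]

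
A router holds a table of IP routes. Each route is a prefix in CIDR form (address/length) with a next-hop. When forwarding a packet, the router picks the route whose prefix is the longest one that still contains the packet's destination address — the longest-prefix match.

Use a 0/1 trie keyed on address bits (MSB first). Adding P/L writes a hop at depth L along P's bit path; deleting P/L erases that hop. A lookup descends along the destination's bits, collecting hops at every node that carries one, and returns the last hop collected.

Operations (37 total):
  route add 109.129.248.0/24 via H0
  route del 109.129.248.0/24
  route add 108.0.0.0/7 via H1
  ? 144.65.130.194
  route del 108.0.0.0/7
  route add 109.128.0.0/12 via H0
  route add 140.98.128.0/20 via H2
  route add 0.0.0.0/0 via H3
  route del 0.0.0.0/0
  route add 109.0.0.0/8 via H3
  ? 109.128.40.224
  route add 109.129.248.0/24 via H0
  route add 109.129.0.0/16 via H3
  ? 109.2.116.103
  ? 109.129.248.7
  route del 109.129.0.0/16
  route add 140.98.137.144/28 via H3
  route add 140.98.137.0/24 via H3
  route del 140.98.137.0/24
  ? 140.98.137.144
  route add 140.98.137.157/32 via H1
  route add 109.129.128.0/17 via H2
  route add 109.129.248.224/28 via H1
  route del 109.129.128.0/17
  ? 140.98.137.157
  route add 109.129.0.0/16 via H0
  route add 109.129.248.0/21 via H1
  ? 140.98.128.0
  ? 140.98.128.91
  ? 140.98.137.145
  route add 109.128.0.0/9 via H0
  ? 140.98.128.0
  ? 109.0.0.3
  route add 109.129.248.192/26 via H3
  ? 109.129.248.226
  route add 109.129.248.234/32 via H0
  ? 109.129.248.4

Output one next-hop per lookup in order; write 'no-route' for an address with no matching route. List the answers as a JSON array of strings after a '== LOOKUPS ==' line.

Apply in order:
  add 109.129.248.0/24 -> H0 at depth 24
  del 109.129.248.0/24 (clear depth 24)
  add 108.0.0.0/7 -> H1 at depth 7
  Q 144.65.130.194: descend ε ; hops seen [∅] ; pick no-route
  del 108.0.0.0/7 (clear depth 7)
  add 109.128.0.0/12 -> H0 at depth 12
  add 140.98.128.0/20 -> H2 at depth 20
  add 0.0.0.0/0 -> H3 at depth 0
  del 0.0.0.0/0 (clear depth 0)
  add 109.0.0.0/8 -> H3 at depth 8
  Q 109.128.40.224: descend 011011011000000 ; hops seen [H3,H0] ; pick H0
  add 109.129.248.0/24 -> H0 at depth 24
  add 109.129.0.0/16 -> H3 at depth 16
  Q 109.2.116.103: descend 01101101 ; hops seen [H3] ; pick H3
  Q 109.129.248.7: descend 011011011000000111111000 ; hops seen [H3,H0,H3,H0] ; pick H0
  del 109.129.0.0/16 (clear depth 16)
  add 140.98.137.144/28 -> H3 at depth 28
  add 140.98.137.0/24 -> H3 at depth 24
  del 140.98.137.0/24 (clear depth 24)
  Q 140.98.137.144: descend 1000110001100010100010011001 ; hops seen [H2,H3] ; pick H3
  add 140.98.137.157/32 -> H1 at depth 32
  add 109.129.128.0/17 -> H2 at depth 17
  add 109.129.248.224/28 -> H1 at depth 28
  del 109.129.128.0/17 (clear depth 17)
  Q 140.98.137.157: descend 10001100011000101000100110011101 ; hops seen [H2,H3,H1] ; pick H1
  add 109.129.0.0/16 -> H0 at depth 16
  add 109.129.248.0/21 -> H1 at depth 21
  Q 140.98.128.0: descend 10001100011000101000 ; hops seen [H2] ; pick H2
  Q 140.98.128.91: descend 10001100011000101000 ; hops seen [H2] ; pick H2
  Q 140.98.137.145: descend 1000110001100010100010011001 ; hops seen [H2,H3] ; pick H3
  add 109.128.0.0/9 -> H0 at depth 9
  Q 140.98.128.0: descend 10001100011000101000 ; hops seen [H2] ; pick H2
  Q 109.0.0.3: descend 01101101 ; hops seen [H3] ; pick H3
  add 109.129.248.192/26 -> H3 at depth 26
  Q 109.129.248.226: descend 0110110110000001111110001110 ; hops seen [H3,H0,H0,H0,H1,H0,H3,H1] ; pick H1
  add 109.129.248.234/32 -> H0 at depth 32
  Q 109.129.248.4: descend 011011011000000111111000 ; hops seen [H3,H0,H0,H0,H1,H0] ; pick H0

== LOOKUPS ==
["no-route","H0","H3","H0","H3","H1","H2","H2","H3","H2","H3","H1","H0"]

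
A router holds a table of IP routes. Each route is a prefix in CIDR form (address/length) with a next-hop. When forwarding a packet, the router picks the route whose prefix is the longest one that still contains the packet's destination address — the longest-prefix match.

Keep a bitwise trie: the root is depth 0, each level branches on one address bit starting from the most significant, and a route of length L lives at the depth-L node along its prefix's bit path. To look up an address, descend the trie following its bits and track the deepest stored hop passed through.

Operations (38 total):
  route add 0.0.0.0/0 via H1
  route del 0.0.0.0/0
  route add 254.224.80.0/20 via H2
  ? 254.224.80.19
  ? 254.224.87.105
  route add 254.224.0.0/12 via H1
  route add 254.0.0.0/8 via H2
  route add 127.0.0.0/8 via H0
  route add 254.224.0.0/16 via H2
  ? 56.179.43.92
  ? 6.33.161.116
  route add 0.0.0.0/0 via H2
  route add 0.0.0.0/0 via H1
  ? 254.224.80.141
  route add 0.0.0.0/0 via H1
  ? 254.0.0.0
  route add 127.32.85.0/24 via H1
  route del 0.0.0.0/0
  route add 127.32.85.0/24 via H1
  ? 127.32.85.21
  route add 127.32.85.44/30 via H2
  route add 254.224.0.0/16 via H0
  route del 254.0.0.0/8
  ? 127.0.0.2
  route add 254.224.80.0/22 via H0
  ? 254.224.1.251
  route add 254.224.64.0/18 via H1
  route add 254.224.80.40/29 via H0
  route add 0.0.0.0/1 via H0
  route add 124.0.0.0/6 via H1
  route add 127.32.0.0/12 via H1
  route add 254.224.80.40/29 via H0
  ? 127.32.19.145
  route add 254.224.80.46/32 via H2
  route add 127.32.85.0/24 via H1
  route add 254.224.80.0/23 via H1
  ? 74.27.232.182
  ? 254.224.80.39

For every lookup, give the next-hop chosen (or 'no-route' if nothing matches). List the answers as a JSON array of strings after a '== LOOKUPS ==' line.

Process each operation:
  add 0.0.0.0/0 -> H1 at depth 0
  del 0.0.0.0/0 (clear depth 0)
  add 254.224.80.0/20 -> H2 at depth 20
  ? 254.224.80.19  path d0:-→d1:-→d2:-→d3:-→d4:-→d5:-→d6:-→d7:-→d8:-→d9:-→d10:-→d11:-→d12:-→d13:-→d14:-→d15:-→d16:-→d17:-→d18:-→d19:-→d20:H2  best=H2
  ? 254.224.87.105  path d0:-→d1:-→d2:-→d3:-→d4:-→d5:-→d6:-→d7:-→d8:-→d9:-→d10:-→d11:-→d12:-→d13:-→d14:-→d15:-→d16:-→d17:-→d18:-→d19:-→d20:H2  best=H2
  add 254.224.0.0/12 -> H1 at depth 12
  add 254.0.0.0/8 -> H2 at depth 8
  add 127.0.0.0/8 -> H0 at depth 8
  add 254.224.0.0/16 -> H2 at depth 16
  ? 56.179.43.92  path d0:-→d1:-  best=no-route
  ? 6.33.161.116  path d0:-→d1:-  best=no-route
  add 0.0.0.0/0 -> H2 at depth 0
  add 0.0.0.0/0 -> H1 at depth 0
  ? 254.224.80.141  path d0:H1→d1:-→d2:-→d3:-→d4:-→d5:-→d6:-→d7:-→d8:H2→d9:-→d10:-→d11:-→d12:H1→d13:-→d14:-→d15:-→d16:H2→d17:-→d18:-→d19:-→d20:H2  best=H2
  add 0.0.0.0/0 -> H1 at depth 0
  ? 254.0.0.0  path d0:H1→d1:-→d2:-→d3:-→d4:-→d5:-→d6:-→d7:-→d8:H2  best=H2
  add 127.32.85.0/24 -> H1 at depth 24
  del 0.0.0.0/0 (clear depth 0)
  add 127.32.85.0/24 -> H1 at depth 24
  ? 127.32.85.21  path d0:-→d1:-→d2:-→d3:-→d4:-→d5:-→d6:-→d7:-→d8:H0→d9:-→d10:-→d11:-→d12:-→d13:-→d14:-→d15:-→d16:-→d17:-→d18:-→d19:-→d20:-→d21:-→d22:-→d23:-→d24:H1  best=H1
  add 127.32.85.44/30 -> H2 at depth 30
  add 254.224.0.0/16 -> H0 at depth 16
  del 254.0.0.0/8 (clear depth 8)
  ? 127.0.0.2  path d0:-→d1:-→d2:-→d3:-→d4:-→d5:-→d6:-→d7:-→d8:H0→d9:-→d10:-  best=H0
  add 254.224.80.0/22 -> H0 at depth 22
  ? 254.224.1.251  path d0:-→d1:-→d2:-→d3:-→d4:-→d5:-→d6:-→d7:-→d8:-→d9:-→d10:-→d11:-→d12:H1→d13:-→d14:-→d15:-→d16:H0→d17:-  best=H0
  add 254.224.64.0/18 -> H1 at depth 18
  add 254.224.80.40/29 -> H0 at depth 29
  add 0.0.0.0/1 -> H0 at depth 1
  add 124.0.0.0/6 -> H1 at depth 6
  add 127.32.0.0/12 -> H1 at depth 12
  add 254.224.80.40/29 -> H0 at depth 29
  ? 127.32.19.145  path d0:-→d1:H0→d2:-→d3:-→d4:-→d5:-→d6:H1→d7:-→d8:H0→d9:-→d10:-→d11:-→d12:H1→d13:-→d14:-→d15:-→d16:-→d17:-  best=H1
  add 254.224.80.46/32 -> H2 at depth 32
  add 127.32.85.0/24 -> H1 at depth 24
  add 254.224.80.0/23 -> H1 at depth 23
  ? 74.27.232.182  path d0:-→d1:H0→d2:-  best=H0
  ? 254.224.80.39  path d0:-→d1:-→d2:-→d3:-→d4:-→d5:-→d6:-→d7:-→d8:-→d9:-→d10:-→d11:-→d12:H1→d13:-→d14:-→d15:-→d16:H0→d17:-→d18:H1→d19:-→d20:H2→d21:-→d22:H0→d23:H1→d24:-→d25:-→d26:-→d27:-→d28:-  best=H1

== LOOKUPS ==
["H2","H2","no-route","no-route","H2","H2","H1","H0","H0","H1","H0","H1"]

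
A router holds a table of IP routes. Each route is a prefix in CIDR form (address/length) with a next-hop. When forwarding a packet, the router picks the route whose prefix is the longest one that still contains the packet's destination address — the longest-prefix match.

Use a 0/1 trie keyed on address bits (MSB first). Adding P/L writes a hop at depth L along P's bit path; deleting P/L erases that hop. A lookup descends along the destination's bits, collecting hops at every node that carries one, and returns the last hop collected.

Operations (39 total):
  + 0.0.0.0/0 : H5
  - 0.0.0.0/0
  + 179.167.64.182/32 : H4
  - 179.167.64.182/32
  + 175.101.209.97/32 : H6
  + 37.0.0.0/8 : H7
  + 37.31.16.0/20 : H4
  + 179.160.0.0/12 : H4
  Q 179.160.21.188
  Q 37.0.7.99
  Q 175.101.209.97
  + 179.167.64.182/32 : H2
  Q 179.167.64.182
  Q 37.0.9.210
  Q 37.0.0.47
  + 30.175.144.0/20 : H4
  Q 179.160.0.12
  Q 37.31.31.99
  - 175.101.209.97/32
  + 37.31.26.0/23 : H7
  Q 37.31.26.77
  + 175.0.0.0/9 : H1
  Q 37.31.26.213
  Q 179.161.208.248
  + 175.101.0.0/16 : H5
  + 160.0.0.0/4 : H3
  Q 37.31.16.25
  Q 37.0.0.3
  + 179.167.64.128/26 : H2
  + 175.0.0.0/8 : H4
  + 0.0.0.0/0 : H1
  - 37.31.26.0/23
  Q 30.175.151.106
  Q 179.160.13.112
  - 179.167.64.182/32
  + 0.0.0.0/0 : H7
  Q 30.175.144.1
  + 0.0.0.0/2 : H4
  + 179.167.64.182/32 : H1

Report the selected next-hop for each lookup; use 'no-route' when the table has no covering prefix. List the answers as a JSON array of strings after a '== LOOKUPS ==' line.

Process each operation:
  + 0.0.0.0/0 (H5) depth=0
  del 0.0.0.0/0 (clear depth 0)
  + 179.167.64.182/32 (H4) depth=32
  del 179.167.64.182/32 (clear depth 32)
  + 175.101.209.97/32 (H6) depth=32
  + 37.0.0.0/8 (H7) depth=8
  + 37.31.16.0/20 (H4) depth=20
  + 179.160.0.0/12 (H4) depth=12
  ? 179.160.21.188  path d0:-→d1:-→d2:-→d3:-→d4:-→d5:-→d6:-→d7:-→d8:-→d9:-→d10:-→d11:-→d12:H4→d13:-  best=H4
  ? 37.0.7.99  path d0:-→d1:-→d2:-→d3:-→d4:-→d5:-→d6:-→d7:-→d8:H7→d9:-→d10:-→d11:-  best=H7
  ? 175.101.209.97  path d0:-→d1:-→d2:-→d3:-→d4:-→d5:-→d6:-→d7:-→d8:-→d9:-→d10:-→d11:-→d12:-→d13:-→d14:-→d15:-→d16:-→d17:-→d18:-→d19:-→d20:-→d21:-→d22:-→d23:-→d24:-→d25:-→d26:-→d27:-→d28:-→d29:-→d30:-→d31:-→d32:H6  best=H6
  + 179.167.64.182/32 (H2) depth=32
  ? 179.167.64.182  path d0:-→d1:-→d2:-→d3:-→d4:-→d5:-→d6:-→d7:-→d8:-→d9:-→d10:-→d11:-→d12:H4→d13:-→d14:-→d15:-→d16:-→d17:-→d18:-→d19:-→d20:-→d21:-→d22:-→d23:-→d24:-→d25:-→d26:-→d27:-→d28:-→d29:-→d30:-→d31:-→d32:H2  best=H2
  ? 37.0.9.210  path d0:-→d1:-→d2:-→d3:-→d4:-→d5:-→d6:-→d7:-→d8:H7→d9:-→d10:-→d11:-  best=H7
  ? 37.0.0.47  path d0:-→d1:-→d2:-→d3:-→d4:-→d5:-→d6:-→d7:-→d8:H7→d9:-→d10:-→d11:-  best=H7
  + 30.175.144.0/20 (H4) depth=20
  ? 179.160.0.12  path d0:-→d1:-→d2:-→d3:-→d4:-→d5:-→d6:-→d7:-→d8:-→d9:-→d10:-→d11:-→d12:H4→d13:-  best=H4
  ? 37.31.31.99  path d0:-→d1:-→d2:-→d3:-→d4:-→d5:-→d6:-→d7:-→d8:H7→d9:-→d10:-→d11:-→d12:-→d13:-→d14:-→d15:-→d16:-→d17:-→d18:-→d19:-→d20:H4  best=H4
  del 175.101.209.97/32 (clear depth 32)
  + 37.31.26.0/23 (H7) depth=23
  ? 37.31.26.77  path d0:-→d1:-→d2:-→d3:-→d4:-→d5:-→d6:-→d7:-→d8:H7→d9:-→d10:-→d11:-→d12:-→d13:-→d14:-→d15:-→d16:-→d17:-→d18:-→d19:-→d20:H4→d21:-→d22:-→d23:H7  best=H7
  + 175.0.0.0/9 (H1) depth=9
  ? 37.31.26.213  path d0:-→d1:-→d2:-→d3:-→d4:-→d5:-→d6:-→d7:-→d8:H7→d9:-→d10:-→d11:-→d12:-→d13:-→d14:-→d15:-→d16:-→d17:-→d18:-→d19:-→d20:H4→d21:-→d22:-→d23:H7  best=H7
  ? 179.161.208.248  path d0:-→d1:-→d2:-→d3:-→d4:-→d5:-→d6:-→d7:-→d8:-→d9:-→d10:-→d11:-→d12:H4→d13:-  best=H4
  + 175.101.0.0/16 (H5) depth=16
  + 160.0.0.0/4 (H3) depth=4
  ? 37.31.16.25  path d0:-→d1:-→d2:-→d3:-→d4:-→d5:-→d6:-→d7:-→d8:H7→d9:-→d10:-→d11:-→d12:-→d13:-→d14:-→d15:-→d16:-→d17:-→d18:-→d19:-→d20:H4  best=H4
  ? 37.0.0.3  path d0:-→d1:-→d2:-→d3:-→d4:-→d5:-→d6:-→d7:-→d8:H7→d9:-→d10:-→d11:-  best=H7
  + 179.167.64.128/26 (H2) depth=26
  + 175.0.0.0/8 (H4) depth=8
  + 0.0.0.0/0 (H1) depth=0
  del 37.31.26.0/23 (clear depth 23)
  ? 30.175.151.106  path d0:H1→d1:-→d2:-→d3:-→d4:-→d5:-→d6:-→d7:-→d8:-→d9:-→d10:-→d11:-→d12:-→d13:-→d14:-→d15:-→d16:-→d17:-→d18:-→d19:-→d20:H4  best=H4
  ? 179.160.13.112  path d0:H1→d1:-→d2:-→d3:-→d4:-→d5:-→d6:-→d7:-→d8:-→d9:-→d10:-→d11:-→d12:H4→d13:-  best=H4
  del 179.167.64.182/32 (clear depth 32)
  + 0.0.0.0/0 (H7) depth=0
  ? 30.175.144.1  path d0:H7→d1:-→d2:-→d3:-→d4:-→d5:-→d6:-→d7:-→d8:-→d9:-→d10:-→d11:-→d12:-→d13:-→d14:-→d15:-→d16:-→d17:-→d18:-→d19:-→d20:H4  best=H4
  + 0.0.0.0/2 (H4) depth=2
  + 179.167.64.182/32 (H1) depth=32

== LOOKUPS ==
["H4","H7","H6","H2","H7","H7","H4","H4","H7","H7","H4","H4","H7","H4","H4","H4"]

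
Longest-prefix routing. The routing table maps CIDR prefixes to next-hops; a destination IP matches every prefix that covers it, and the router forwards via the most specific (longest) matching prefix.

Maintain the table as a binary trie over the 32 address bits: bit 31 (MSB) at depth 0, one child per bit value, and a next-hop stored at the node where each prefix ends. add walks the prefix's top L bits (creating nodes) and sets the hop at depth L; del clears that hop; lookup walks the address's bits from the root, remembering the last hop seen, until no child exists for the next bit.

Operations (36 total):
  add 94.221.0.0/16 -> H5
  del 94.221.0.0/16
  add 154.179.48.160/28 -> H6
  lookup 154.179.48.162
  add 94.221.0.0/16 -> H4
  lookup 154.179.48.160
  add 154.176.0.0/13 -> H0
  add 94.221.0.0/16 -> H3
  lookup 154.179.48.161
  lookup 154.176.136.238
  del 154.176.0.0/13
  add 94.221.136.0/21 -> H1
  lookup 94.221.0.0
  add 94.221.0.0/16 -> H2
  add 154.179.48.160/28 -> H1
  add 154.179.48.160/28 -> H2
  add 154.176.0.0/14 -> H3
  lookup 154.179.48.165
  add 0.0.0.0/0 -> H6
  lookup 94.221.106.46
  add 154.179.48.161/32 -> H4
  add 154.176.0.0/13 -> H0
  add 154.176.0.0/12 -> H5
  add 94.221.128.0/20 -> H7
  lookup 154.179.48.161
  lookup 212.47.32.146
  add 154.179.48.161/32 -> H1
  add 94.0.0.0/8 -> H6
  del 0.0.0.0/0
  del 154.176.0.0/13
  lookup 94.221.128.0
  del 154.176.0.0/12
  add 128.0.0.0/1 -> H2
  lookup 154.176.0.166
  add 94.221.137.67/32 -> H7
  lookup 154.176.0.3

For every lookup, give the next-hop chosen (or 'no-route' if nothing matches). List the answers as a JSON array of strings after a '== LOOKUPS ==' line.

Trace:
  add 94.221.0.0/16 -> H5 at depth 16
  del 94.221.0.0/16 (clear depth 16)
  add 154.179.48.160/28 -> H6 at depth 28
  lookup 154.179.48.162: bits 1001101010110011001100001010 walk d0:-→d1:-→d2:-→d3:-→d4:-→d5:-→d6:-→d7:-→d8:-→d9:-→d10:-→d11:-→d12:-→d13:-→d14:-→d15:-→d16:-→d17:-→d18:-→d19:-→d20:-→d21:-→d22:-→d23:-→d24:-→d25:-→d26:-→d27:-→d28:H6 -> H6
  add 94.221.0.0/16 -> H4 at depth 16
  lookup 154.179.48.160: bits 1001101010110011001100001010 walk d0:-→d1:-→d2:-→d3:-→d4:-→d5:-→d6:-→d7:-→d8:-→d9:-→d10:-→d11:-→d12:-→d13:-→d14:-→d15:-→d16:-→d17:-→d18:-→d19:-→d20:-→d21:-→d22:-→d23:-→d24:-→d25:-→d26:-→d27:-→d28:H6 -> H6
  add 154.176.0.0/13 -> H0 at depth 13
  add 94.221.0.0/16 -> H3 at depth 16
  lookup 154.179.48.161: bits 1001101010110011001100001010 walk d0:-→d1:-→d2:-→d3:-→d4:-→d5:-→d6:-→d7:-→d8:-→d9:-→d10:-→d11:-→d12:-→d13:H0→d14:-→d15:-→d16:-→d17:-→d18:-→d19:-→d20:-→d21:-→d22:-→d23:-→d24:-→d25:-→d26:-→d27:-→d28:H6 -> H6
  lookup 154.176.136.238: bits 10011010101100 walk d0:-→d1:-→d2:-→d3:-→d4:-→d5:-→d6:-→d7:-→d8:-→d9:-→d10:-→d11:-→d12:-→d13:H0→d14:- -> H0
  del 154.176.0.0/13 (clear depth 13)
  add 94.221.136.0/21 -> H1 at depth 21
  lookup 94.221.0.0: bits 0101111011011101 walk d0:-→d1:-→d2:-→d3:-→d4:-→d5:-→d6:-→d7:-→d8:-→d9:-→d10:-→d11:-→d12:-→d13:-→d14:-→d15:-→d16:H3 -> H3
  add 94.221.0.0/16 -> H2 at depth 16
  add 154.179.48.160/28 -> H1 at depth 28
  add 154.179.48.160/28 -> H2 at depth 28
  add 154.176.0.0/14 -> H3 at depth 14
  lookup 154.179.48.165: bits 1001101010110011001100001010 walk d0:-→d1:-→d2:-→d3:-→d4:-→d5:-→d6:-→d7:-→d8:-→d9:-→d10:-→d11:-→d12:-→d13:-→d14:H3→d15:-→d16:-→d17:-→d18:-→d19:-→d20:-→d21:-→d22:-→d23:-→d24:-→d25:-→d26:-→d27:-→d28:H2 -> H2
  add 0.0.0.0/0 -> H6 at depth 0
  lookup 94.221.106.46: bits 0101111011011101 walk d0:H6→d1:-→d2:-→d3:-→d4:-→d5:-→d6:-→d7:-→d8:-→d9:-→d10:-→d11:-→d12:-→d13:-→d14:-→d15:-→d16:H2 -> H2
  add 154.179.48.161/32 -> H4 at depth 32
  add 154.176.0.0/13 -> H0 at depth 13
  add 154.176.0.0/12 -> H5 at depth 12
  add 94.221.128.0/20 -> H7 at depth 20
  lookup 154.179.48.161: bits 10011010101100110011000010100001 walk d0:H6→d1:-→d2:-→d3:-→d4:-→d5:-→d6:-→d7:-→d8:-→d9:-→d10:-→d11:-→d12:H5→d13:H0→d14:H3→d15:-→d16:-→d17:-→d18:-→d19:-→d20:-→d21:-→d22:-→d23:-→d24:-→d25:-→d26:-→d27:-→d28:H2→d29:-→d30:-→d31:-→d32:H4 -> H4
  lookup 212.47.32.146: bits 1 walk d0:H6→d1:- -> H6
  add 154.179.48.161/32 -> H1 at depth 32
  add 94.0.0.0/8 -> H6 at depth 8
  del 0.0.0.0/0 (clear depth 0)
  del 154.176.0.0/13 (clear depth 13)
  lookup 94.221.128.0: bits 01011110110111011000 walk d0:-→d1:-→d2:-→d3:-→d4:-→d5:-→d6:-→d7:-→d8:H6→d9:-→d10:-→d11:-→d12:-→d13:-→d14:-→d15:-→d16:H2→d17:-→d18:-→d19:-→d20:H7 -> H7
  del 154.176.0.0/12 (clear depth 12)
  add 128.0.0.0/1 -> H2 at depth 1
  lookup 154.176.0.166: bits 10011010101100 walk d0:-→d1:H2→d2:-→d3:-→d4:-→d5:-→d6:-→d7:-→d8:-→d9:-→d10:-→d11:-→d12:-→d13:-→d14:H3 -> H3
  add 94.221.137.67/32 -> H7 at depth 32
  lookup 154.176.0.3: bits 10011010101100 walk d0:-→d1:H2→d2:-→d3:-→d4:-→d5:-→d6:-→d7:-→d8:-→d9:-→d10:-→d11:-→d12:-→d13:-→d14:H3 -> H3

== LOOKUPS ==
["H6","H6","H6","H0","H3","H2","H2","H4","H6","H7","H3","H3"]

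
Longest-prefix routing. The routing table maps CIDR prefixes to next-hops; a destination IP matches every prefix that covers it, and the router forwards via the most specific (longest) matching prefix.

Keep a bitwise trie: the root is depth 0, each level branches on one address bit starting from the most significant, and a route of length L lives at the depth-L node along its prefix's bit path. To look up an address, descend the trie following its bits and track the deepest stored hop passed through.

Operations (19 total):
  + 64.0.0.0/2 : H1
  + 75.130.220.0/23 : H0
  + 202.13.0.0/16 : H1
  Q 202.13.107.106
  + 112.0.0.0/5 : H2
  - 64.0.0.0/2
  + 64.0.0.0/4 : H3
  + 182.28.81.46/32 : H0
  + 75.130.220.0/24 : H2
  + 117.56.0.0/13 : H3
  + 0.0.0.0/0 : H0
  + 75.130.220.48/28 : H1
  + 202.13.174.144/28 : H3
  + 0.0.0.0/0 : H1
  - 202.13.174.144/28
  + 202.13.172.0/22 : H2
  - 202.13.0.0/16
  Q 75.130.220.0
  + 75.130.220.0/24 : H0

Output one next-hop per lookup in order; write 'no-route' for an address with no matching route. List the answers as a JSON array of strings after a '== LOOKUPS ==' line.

Trace:
  add 64.0.0.0/2 -> H1 at depth 2
  add 75.130.220.0/23 -> H0 at depth 23
  add 202.13.0.0/16 -> H1 at depth 16
  ? 202.13.107.106  path d0:-→d1:-→d2:-→d3:-→d4:-→d5:-→d6:-→d7:-→d8:-→d9:-→d10:-→d11:-→d12:-→d13:-→d14:-→d15:-→d16:H1  best=H1
  add 112.0.0.0/5 -> H2 at depth 5
  - 64.0.0.0/2 clear@2
  add 64.0.0.0/4 -> H3 at depth 4
  add 182.28.81.46/32 -> H0 at depth 32
  add 75.130.220.0/24 -> H2 at depth 24
  add 117.56.0.0/13 -> H3 at depth 13
  add 0.0.0.0/0 -> H0 at depth 0
  add 75.130.220.48/28 -> H1 at depth 28
  add 202.13.174.144/28 -> H3 at depth 28
  add 0.0.0.0/0 -> H1 at depth 0
  - 202.13.174.144/28 clear@28
  add 202.13.172.0/22 -> H2 at depth 22
  - 202.13.0.0/16 clear@16
  ? 75.130.220.0  path d0:H1→d1:-→d2:-→d3:-→d4:H3→d5:-→d6:-→d7:-→d8:-→d9:-→d10:-→d11:-→d12:-→d13:-→d14:-→d15:-→d16:-→d17:-→d18:-→d19:-→d20:-→d21:-→d22:-→d23:H0→d24:H2→d25:-→d26:-  best=H2
  add 75.130.220.0/24 -> H0 at depth 24

== LOOKUPS ==
["H1","H2"]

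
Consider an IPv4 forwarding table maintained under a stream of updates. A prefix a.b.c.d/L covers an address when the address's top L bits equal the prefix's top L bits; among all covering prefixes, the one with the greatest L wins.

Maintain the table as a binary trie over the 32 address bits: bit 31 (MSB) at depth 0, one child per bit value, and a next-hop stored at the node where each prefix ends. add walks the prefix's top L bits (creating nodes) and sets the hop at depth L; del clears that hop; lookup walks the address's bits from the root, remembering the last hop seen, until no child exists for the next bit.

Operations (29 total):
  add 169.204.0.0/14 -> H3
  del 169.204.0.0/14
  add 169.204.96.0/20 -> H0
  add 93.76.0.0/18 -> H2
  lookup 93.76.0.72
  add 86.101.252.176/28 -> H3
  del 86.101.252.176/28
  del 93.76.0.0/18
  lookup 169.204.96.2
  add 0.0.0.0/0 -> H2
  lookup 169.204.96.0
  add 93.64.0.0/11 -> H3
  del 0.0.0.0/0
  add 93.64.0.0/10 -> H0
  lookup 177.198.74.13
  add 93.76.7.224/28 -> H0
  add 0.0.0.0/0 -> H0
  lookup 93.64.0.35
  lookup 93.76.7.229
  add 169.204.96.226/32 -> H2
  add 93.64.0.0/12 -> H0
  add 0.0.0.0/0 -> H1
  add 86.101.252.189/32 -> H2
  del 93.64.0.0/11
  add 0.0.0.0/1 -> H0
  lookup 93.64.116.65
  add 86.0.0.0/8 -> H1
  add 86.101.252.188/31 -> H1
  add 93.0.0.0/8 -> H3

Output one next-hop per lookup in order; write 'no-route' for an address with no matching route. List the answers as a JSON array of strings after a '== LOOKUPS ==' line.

Process each operation:
  + 169.204.0.0/14 (H3) depth=14
  - 169.204.0.0/14 clear@14
  + 169.204.96.0/20 (H0) depth=20
  + 93.76.0.0/18 (H2) depth=18
  ? 93.76.0.72  path d0:-→d1:-→d2:-→d3:-→d4:-→d5:-→d6:-→d7:-→d8:-→d9:-→d10:-→d11:-→d12:-→d13:-→d14:-→d15:-→d16:-→d17:-→d18:H2  best=H2
  + 86.101.252.176/28 (H3) depth=28
  - 86.101.252.176/28 clear@28
  - 93.76.0.0/18 clear@18
  ? 169.204.96.2  path d0:-→d1:-→d2:-→d3:-→d4:-→d5:-→d6:-→d7:-→d8:-→d9:-→d10:-→d11:-→d12:-→d13:-→d14:-→d15:-→d16:-→d17:-→d18:-→d19:-→d20:H0  best=H0
  + 0.0.0.0/0 (H2) depth=0
  ? 169.204.96.0  path d0:H2→d1:-→d2:-→d3:-→d4:-→d5:-→d6:-→d7:-→d8:-→d9:-→d10:-→d11:-→d12:-→d13:-→d14:-→d15:-→d16:-→d17:-→d18:-→d19:-→d20:H0  best=H0
  + 93.64.0.0/11 (H3) depth=11
  - 0.0.0.0/0 clear@0
  + 93.64.0.0/10 (H0) depth=10
  ? 177.198.74.13  path d0:-→d1:-→d2:-→d3:-  best=no-route
  + 93.76.7.224/28 (H0) depth=28
  + 0.0.0.0/0 (H0) depth=0
  ? 93.64.0.35  path d0:H0→d1:-→d2:-→d3:-→d4:-→d5:-→d6:-→d7:-→d8:-→d9:-→d10:H0→d11:H3→d12:-  best=H3
  ? 93.76.7.229  path d0:H0→d1:-→d2:-→d3:-→d4:-→d5:-→d6:-→d7:-→d8:-→d9:-→d10:H0→d11:H3→d12:-→d13:-→d14:-→d15:-→d16:-→d17:-→d18:-→d19:-→d20:-→d21:-→d22:-→d23:-→d24:-→d25:-→d26:-→d27:-→d28:H0  best=H0
  + 169.204.96.226/32 (H2) depth=32
  + 93.64.0.0/12 (H0) depth=12
  + 0.0.0.0/0 (H1) depth=0
  + 86.101.252.189/32 (H2) depth=32
  - 93.64.0.0/11 clear@11
  + 0.0.0.0/1 (H0) depth=1
  ? 93.64.116.65  path d0:H1→d1:H0→d2:-→d3:-→d4:-→d5:-→d6:-→d7:-→d8:-→d9:-→d10:H0→d11:-→d12:H0  best=H0
  + 86.0.0.0/8 (H1) depth=8
  + 86.101.252.188/31 (H1) depth=31
  + 93.0.0.0/8 (H3) depth=8

== LOOKUPS ==
["H2","H0","H0","no-route","H3","H0","H0"]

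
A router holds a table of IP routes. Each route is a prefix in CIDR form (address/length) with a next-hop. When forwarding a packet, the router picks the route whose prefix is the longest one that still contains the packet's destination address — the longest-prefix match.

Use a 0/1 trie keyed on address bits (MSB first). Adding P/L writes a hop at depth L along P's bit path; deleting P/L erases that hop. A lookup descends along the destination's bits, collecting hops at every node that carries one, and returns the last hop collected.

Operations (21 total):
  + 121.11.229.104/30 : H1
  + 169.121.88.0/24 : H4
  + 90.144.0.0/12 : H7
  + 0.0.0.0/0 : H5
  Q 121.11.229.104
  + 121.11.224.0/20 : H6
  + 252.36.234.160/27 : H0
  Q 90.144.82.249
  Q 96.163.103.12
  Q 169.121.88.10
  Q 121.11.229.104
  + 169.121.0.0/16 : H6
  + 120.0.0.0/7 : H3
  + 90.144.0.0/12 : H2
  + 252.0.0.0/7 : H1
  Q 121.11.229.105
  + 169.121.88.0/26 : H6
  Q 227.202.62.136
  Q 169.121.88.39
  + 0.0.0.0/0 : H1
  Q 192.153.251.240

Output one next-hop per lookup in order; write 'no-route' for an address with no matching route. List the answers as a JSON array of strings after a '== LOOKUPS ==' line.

Process each operation:
  + 121.11.229.104/30 (H1) depth=30
  + 169.121.88.0/24 (H4) depth=24
  + 90.144.0.0/12 (H7) depth=12
  + 0.0.0.0/0 (H5) depth=0
  Q 121.11.229.104: descend 011110010000101111100101011010 ; hops seen [H5,H1] ; pick H1
  + 121.11.224.0/20 (H6) depth=20
  + 252.36.234.160/27 (H0) depth=27
  Q 90.144.82.249: descend 010110101001 ; hops seen [H5,H7] ; pick H7
  Q 96.163.103.12: descend 011 ; hops seen [H5] ; pick H5
  Q 169.121.88.10: descend 101010010111100101011000 ; hops seen [H5,H4] ; pick H4
  Q 121.11.229.104: descend 011110010000101111100101011010 ; hops seen [H5,H6,H1] ; pick H1
  + 169.121.0.0/16 (H6) depth=16
  + 120.0.0.0/7 (H3) depth=7
  + 90.144.0.0/12 (H2) depth=12
  + 252.0.0.0/7 (H1) depth=7
  Q 121.11.229.105: descend 011110010000101111100101011010 ; hops seen [H5,H3,H6,H1] ; pick H1
  + 169.121.88.0/26 (H6) depth=26
  Q 227.202.62.136: descend 111 ; hops seen [H5] ; pick H5
  Q 169.121.88.39: descend 10101001011110010101100000 ; hops seen [H5,H6,H4,H6] ; pick H6
  + 0.0.0.0/0 (H1) depth=0
  Q 192.153.251.240: descend 11 ; hops seen [H1] ; pick H1

== LOOKUPS ==
["H1","H7","H5","H4","H1","H1","H5","H6","H1"]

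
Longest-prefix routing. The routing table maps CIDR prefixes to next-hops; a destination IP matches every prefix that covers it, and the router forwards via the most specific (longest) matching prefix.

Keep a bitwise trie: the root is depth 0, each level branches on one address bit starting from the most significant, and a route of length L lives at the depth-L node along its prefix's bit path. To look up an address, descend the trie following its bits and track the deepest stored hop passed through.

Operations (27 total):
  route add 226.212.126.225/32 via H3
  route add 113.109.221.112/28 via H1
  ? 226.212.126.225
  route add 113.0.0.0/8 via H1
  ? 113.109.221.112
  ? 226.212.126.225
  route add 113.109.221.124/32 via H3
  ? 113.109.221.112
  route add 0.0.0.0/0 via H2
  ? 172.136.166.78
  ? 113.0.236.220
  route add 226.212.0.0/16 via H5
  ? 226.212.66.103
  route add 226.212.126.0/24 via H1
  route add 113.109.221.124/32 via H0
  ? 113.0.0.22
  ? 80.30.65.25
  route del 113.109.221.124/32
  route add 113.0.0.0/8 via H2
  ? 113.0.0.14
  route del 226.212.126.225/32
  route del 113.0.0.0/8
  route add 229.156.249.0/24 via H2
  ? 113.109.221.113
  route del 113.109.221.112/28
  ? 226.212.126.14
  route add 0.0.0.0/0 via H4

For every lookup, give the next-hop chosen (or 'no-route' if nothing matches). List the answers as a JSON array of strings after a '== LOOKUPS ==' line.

Trace:
  + 226.212.126.225/32 (H3) depth=32
  + 113.109.221.112/28 (H1) depth=28
  ? 226.212.126.225  path d0:-→d1:-→d2:-→d3:-→d4:-→d5:-→d6:-→d7:-→d8:-→d9:-→d10:-→d11:-→d12:-→d13:-→d14:-→d15:-→d16:-→d17:-→d18:-→d19:-→d20:-→d21:-→d22:-→d23:-→d24:-→d25:-→d26:-→d27:-→d28:-→d29:-→d30:-→d31:-→d32:H3  best=H3
  + 113.0.0.0/8 (H1) depth=8
  ? 113.109.221.112  path d0:-→d1:-→d2:-→d3:-→d4:-→d5:-→d6:-→d7:-→d8:H1→d9:-→d10:-→d11:-→d12:-→d13:-→d14:-→d15:-→d16:-→d17:-→d18:-→d19:-→d20:-→d21:-→d22:-→d23:-→d24:-→d25:-→d26:-→d27:-→d28:H1  best=H1
  ? 226.212.126.225  path d0:-→d1:-→d2:-→d3:-→d4:-→d5:-→d6:-→d7:-→d8:-→d9:-→d10:-→d11:-→d12:-→d13:-→d14:-→d15:-→d16:-→d17:-→d18:-→d19:-→d20:-→d21:-→d22:-→d23:-→d24:-→d25:-→d26:-→d27:-→d28:-→d29:-→d30:-→d31:-→d32:H3  best=H3
  + 113.109.221.124/32 (H3) depth=32
  ? 113.109.221.112  path d0:-→d1:-→d2:-→d3:-→d4:-→d5:-→d6:-→d7:-→d8:H1→d9:-→d10:-→d11:-→d12:-→d13:-→d14:-→d15:-→d16:-→d17:-→d18:-→d19:-→d20:-→d21:-→d22:-→d23:-→d24:-→d25:-→d26:-→d27:-→d28:H1  best=H1
  + 0.0.0.0/0 (H2) depth=0
  ? 172.136.166.78  path d0:H2→d1:-  best=H2
  ? 113.0.236.220  path d0:H2→d1:-→d2:-→d3:-→d4:-→d5:-→d6:-→d7:-→d8:H1→d9:-  best=H1
  + 226.212.0.0/16 (H5) depth=16
  ? 226.212.66.103  path d0:H2→d1:-→d2:-→d3:-→d4:-→d5:-→d6:-→d7:-→d8:-→d9:-→d10:-→d11:-→d12:-→d13:-→d14:-→d15:-→d16:H5→d17:-→d18:-  best=H5
  + 226.212.126.0/24 (H1) depth=24
  + 113.109.221.124/32 (H0) depth=32
  ? 113.0.0.22  path d0:H2→d1:-→d2:-→d3:-→d4:-→d5:-→d6:-→d7:-→d8:H1→d9:-  best=H1
  ? 80.30.65.25  path d0:H2→d1:-→d2:-  best=H2
  del 113.109.221.124/32 (clear depth 32)
  + 113.0.0.0/8 (H2) depth=8
  ? 113.0.0.14  path d0:H2→d1:-→d2:-→d3:-→d4:-→d5:-→d6:-→d7:-→d8:H2→d9:-  best=H2
  del 226.212.126.225/32 (clear depth 32)
  del 113.0.0.0/8 (clear depth 8)
  + 229.156.249.0/24 (H2) depth=24
  ? 113.109.221.113  path d0:H2→d1:-→d2:-→d3:-→d4:-→d5:-→d6:-→d7:-→d8:-→d9:-→d10:-→d11:-→d12:-→d13:-→d14:-→d15:-→d16:-→d17:-→d18:-→d19:-→d20:-→d21:-→d22:-→d23:-→d24:-→d25:-→d26:-→d27:-→d28:H1  best=H1
  del 113.109.221.112/28 (clear depth 28)
  ? 226.212.126.14  path d0:H2→d1:-→d2:-→d3:-→d4:-→d5:-→d6:-→d7:-→d8:-→d9:-→d10:-→d11:-→d12:-→d13:-→d14:-→d15:-→d16:H5→d17:-→d18:-→d19:-→d20:-→d21:-→d22:-→d23:-→d24:H1  best=H1
  + 0.0.0.0/0 (H4) depth=0

== LOOKUPS ==
["H3","H1","H3","H1","H2","H1","H5","H1","H2","H2","H1","H1"]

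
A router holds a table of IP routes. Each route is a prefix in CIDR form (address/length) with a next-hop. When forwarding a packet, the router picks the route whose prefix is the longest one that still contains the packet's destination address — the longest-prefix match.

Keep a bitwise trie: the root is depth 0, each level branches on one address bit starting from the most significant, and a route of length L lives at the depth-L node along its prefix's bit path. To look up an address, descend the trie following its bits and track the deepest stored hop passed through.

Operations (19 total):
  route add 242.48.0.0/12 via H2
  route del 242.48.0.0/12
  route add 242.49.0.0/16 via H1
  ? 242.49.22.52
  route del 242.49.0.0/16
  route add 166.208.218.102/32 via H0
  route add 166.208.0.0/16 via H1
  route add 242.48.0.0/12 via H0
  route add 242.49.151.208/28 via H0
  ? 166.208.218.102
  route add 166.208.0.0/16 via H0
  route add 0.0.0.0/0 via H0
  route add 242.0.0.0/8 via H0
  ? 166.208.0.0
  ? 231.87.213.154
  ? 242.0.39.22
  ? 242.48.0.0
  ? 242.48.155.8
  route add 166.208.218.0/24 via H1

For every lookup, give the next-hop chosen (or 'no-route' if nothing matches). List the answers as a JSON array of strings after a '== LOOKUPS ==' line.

Apply in order:
  + 242.48.0.0/12 (H2) depth=12
  del 242.48.0.0/12 (clear depth 12)
  + 242.49.0.0/16 (H1) depth=16
  ? 242.49.22.52  path d0:-→d1:-→d2:-→d3:-→d4:-→d5:-→d6:-→d7:-→d8:-→d9:-→d10:-→d11:-→d12:-→d13:-→d14:-→d15:-→d16:H1  best=H1
  del 242.49.0.0/16 (clear depth 16)
  + 166.208.218.102/32 (H0) depth=32
  + 166.208.0.0/16 (H1) depth=16
  + 242.48.0.0/12 (H0) depth=12
  + 242.49.151.208/28 (H0) depth=28
  ? 166.208.218.102  path d0:-→d1:-→d2:-→d3:-→d4:-→d5:-→d6:-→d7:-→d8:-→d9:-→d10:-→d11:-→d12:-→d13:-→d14:-→d15:-→d16:H1→d17:-→d18:-→d19:-→d20:-→d21:-→d22:-→d23:-→d24:-→d25:-→d26:-→d27:-→d28:-→d29:-→d30:-→d31:-→d32:H0  best=H0
  + 166.208.0.0/16 (H0) depth=16
  + 0.0.0.0/0 (H0) depth=0
  + 242.0.0.0/8 (H0) depth=8
  ? 166.208.0.0  path d0:H0→d1:-→d2:-→d3:-→d4:-→d5:-→d6:-→d7:-→d8:-→d9:-→d10:-→d11:-→d12:-→d13:-→d14:-→d15:-→d16:H0  best=H0
  ? 231.87.213.154  path d0:H0→d1:-→d2:-→d3:-  best=H0
  ? 242.0.39.22  path d0:H0→d1:-→d2:-→d3:-→d4:-→d5:-→d6:-→d7:-→d8:H0→d9:-→d10:-  best=H0
  ? 242.48.0.0  path d0:H0→d1:-→d2:-→d3:-→d4:-→d5:-→d6:-→d7:-→d8:H0→d9:-→d10:-→d11:-→d12:H0→d13:-→d14:-→d15:-  best=H0
  ? 242.48.155.8  path d0:H0→d1:-→d2:-→d3:-→d4:-→d5:-→d6:-→d7:-→d8:H0→d9:-→d10:-→d11:-→d12:H0→d13:-→d14:-→d15:-  best=H0
  + 166.208.218.0/24 (H1) depth=24

== LOOKUPS ==
["H1","H0","H0","H0","H0","H0","H0"]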